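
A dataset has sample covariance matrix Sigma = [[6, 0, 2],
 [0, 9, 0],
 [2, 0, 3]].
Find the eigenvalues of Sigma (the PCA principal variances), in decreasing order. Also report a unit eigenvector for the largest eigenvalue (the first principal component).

Step 1 — characteristic polynomial p(λ) = det(λI - Sigma) = λ³ - tr·λ² + c_1·λ - det, where tr = trace, c_1 = sum of the principal 2×2 minors, det = det(Sigma):
  tr = 6 + 9 + 3 = 18,
  c_1 = (6·9 - (0)²) + (6·3 - (2)²) + (9·3 - (0)²) = 54 + 14 + 27 = 95,
  det = 6·(9·3 - (0)²) - (0)·((0)·3 - (0)·(2)) + (2)·((0)·(0) - 9·(2)) = 6·(27) - (0)·(0) + (2)·(-18) = 126.
  So p(λ) = λ³ - 18λ² + 95λ - 126.
Step 2 — look for an integer root (rational root theorem: any rational root is an integer divisor of 126). Testing λ = 2:
  p(2) = 8 - 72 + 190 - 126 = 0  ✓
  Dividing out (λ - 2): p(λ) = (λ - 2)(λ² - 16λ + 63).
Step 3 — remaining eigenvalues from the quadratic λ² - 16λ + 63 = 0:
  Δ = 16² - 4·63 = 256 - 252 = 4,  λ = (16 ± √4)/2 = (16 ± 2)/2 = 9 or 7.
  Sorted: λ_1 = 9,  λ_2 = 7,  λ_3 = 2  (check: sum = 18 = tr ✓).

Step 4 — unit eigenvector for λ_1 = 9: v spans the null space of (Sigma - λ_1 I), whose rows are
  r_1 = (-3, 0, 2),  r_2 = (0, 0, 0),  r_3 = (2, 0, -6).
  v is orthogonal to every row, so take v ∝ r_1 × r_3 = ((0)·(-6) - (2)·(0), (2)·(2) - (-3)·(-6), (-3)·(0) - (0)·(2)) = (0, -14, 0).
  Rescale (divide by 14; multiply by -1 so the first nonzero entry is positive): u = (0, 1, 0).
  ||u|| = √((0)² + (1)² + (0)²) = √(1) = 1,  v_1 = u/||u|| ≈ (0, 1, 0) (||v_1|| = 1).

λ_1 = 9,  λ_2 = 7,  λ_3 = 2;  v_1 ≈ (0, 1, 0)


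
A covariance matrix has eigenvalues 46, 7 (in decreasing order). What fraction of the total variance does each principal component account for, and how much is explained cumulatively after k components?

Step 1 — total variance = trace(Sigma) = Σ λ_i = 46 + 7 = 53.

Step 2 — fraction explained by component i = λ_i / Σ λ:
  PC1: 46/53 = 0.8679
  PC2: 7/53 = 0.1321

Step 3 — cumulative fraction after k components = (λ_1 + ... + λ_k) / Σ λ:
  k = 1: 46/53 = 0.8679
  k = 2: (46 + 7)/53 = 53/53 = 1

Summary (fraction, with percent):

explained: PC1 0.8679 (86.79%), PC2 0.1321 (13.21%);  cumulative: 0.8679, 1


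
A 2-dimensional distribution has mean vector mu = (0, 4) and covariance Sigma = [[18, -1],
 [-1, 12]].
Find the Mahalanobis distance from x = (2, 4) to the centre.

Step 1 — centre the observation: (x - mu) = (2, 0).

Step 2 — invert Sigma. det(Sigma) = 18·12 - (-1)² = 215.
  Sigma^{-1} = (1/det) · [[d, -b], [-b, a]] = [[0.0558, 0.0047],
 [0.0047, 0.0837]].

Step 3 — form the quadratic (x - mu)^T · Sigma^{-1} · (x - mu):
  Sigma^{-1} · (x - mu) = (0.1116, 0.0093).
  (x - mu)^T · [Sigma^{-1} · (x - mu)] = (2)·(0.1116) + (0)·(0.0093) = 0.2233.

Step 4 — take square root: d = √(0.2233) ≈ 0.4725.

d(x, mu) = √(0.2233) ≈ 0.4725


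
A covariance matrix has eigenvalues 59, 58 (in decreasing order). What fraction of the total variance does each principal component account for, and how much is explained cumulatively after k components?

Step 1 — total variance = trace(Sigma) = Σ λ_i = 59 + 58 = 117.

Step 2 — fraction explained by component i = λ_i / Σ λ:
  PC1: 59/117 = 0.5043
  PC2: 58/117 = 0.4957

Step 3 — cumulative fraction after k components = (λ_1 + ... + λ_k) / Σ λ:
  k = 1: 59/117 = 0.5043
  k = 2: (59 + 58)/117 = 117/117 = 1

Summary (fraction, with percent):

explained: PC1 0.5043 (50.43%), PC2 0.4957 (49.57%);  cumulative: 0.5043, 1


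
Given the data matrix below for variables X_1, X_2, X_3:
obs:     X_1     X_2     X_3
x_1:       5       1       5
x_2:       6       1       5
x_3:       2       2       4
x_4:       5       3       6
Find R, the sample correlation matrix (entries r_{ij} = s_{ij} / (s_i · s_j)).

Step 1 — column means:
  mean(X_1) = (5 + 6 + 2 + 5) / 4 = 18/4 = 4.5
  mean(X_2) = (1 + 1 + 2 + 3) / 4 = 7/4 = 1.75
  mean(X_3) = (5 + 5 + 4 + 6) / 4 = 20/4 = 5

Step 2 — sample variances and covariances s[i,j] = (1/(n-1)) · Σ_k (x_{k,i} - mean_i) · (x_{k,j} - mean_j), with n-1 = 3:
  s[X_1,X_1] = ((0.5)·(0.5) + (1.5)·(1.5) + (-2.5)·(-2.5) + (0.5)·(0.5)) / 3 = 9/3 = 3
  s[X_1,X_2] = ((0.5)·(-0.75) + (1.5)·(-0.75) + (-2.5)·(0.25) + (0.5)·(1.25)) / 3 = -1.5/3 = -0.5
  s[X_1,X_3] = ((0.5)·(0) + (1.5)·(0) + (-2.5)·(-1) + (0.5)·(1)) / 3 = 3/3 = 1
  s[X_2,X_2] = ((-0.75)·(-0.75) + (-0.75)·(-0.75) + (0.25)·(0.25) + (1.25)·(1.25)) / 3 = 2.75/3 = 0.9167
  s[X_2,X_3] = ((-0.75)·(0) + (-0.75)·(0) + (0.25)·(-1) + (1.25)·(1)) / 3 = 1/3 = 0.3333
  s[X_3,X_3] = ((0)·(0) + (0)·(0) + (-1)·(-1) + (1)·(1)) / 3 = 2/3 = 0.6667
  Sample standard deviations s_i = √(s[i,i]):
  s(X_1) = √(3) = 1.7321
  s(X_2) = √(0.9167) = 0.9574
  s(X_3) = √(0.6667) = 0.8165

Step 3 — r_{ij} = s_{ij} / (s_i · s_j):
  r[X_1,X_1] = 1 (diagonal).
  r[X_1,X_2] = -0.5 / (1.7321 · 0.9574) = -0.5 / 1.6583 = -0.3015
  r[X_1,X_3] = 1 / (1.7321 · 0.8165) = 1 / 1.4142 = 0.7071
  r[X_2,X_2] = 1 (diagonal).
  r[X_2,X_3] = 0.3333 / (0.9574 · 0.8165) = 0.3333 / 0.7817 = 0.4264
  r[X_3,X_3] = 1 (diagonal).

R is symmetric with unit diagonal. Assembling:

R = [[1, -0.3015, 0.7071],
 [-0.3015, 1, 0.4264],
 [0.7071, 0.4264, 1]]


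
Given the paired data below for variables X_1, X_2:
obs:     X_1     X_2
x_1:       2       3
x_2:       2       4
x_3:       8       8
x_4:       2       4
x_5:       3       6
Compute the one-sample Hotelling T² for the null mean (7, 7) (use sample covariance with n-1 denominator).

Step 1 — sample mean vector:
  mean(X_1) = (2 + 2 + 8 + 2 + 3) / 5 = 17/5 = 3.4
  mean(X_2) = (3 + 4 + 8 + 4 + 6) / 5 = 25/5 = 5
  x̄ = (3.4, 5),  deviation x̄ - mu_0 = (3.4, 5) - (7, 7) = (-3.6, -2).

Step 2 — sample covariance matrix, S[i,j] = (1/(n-1)) · Σ_k (x_{k,i} - mean_i) · (x_{k,j} - mean_j), divisor n-1 = 4:
  S[X_1,X_1] = ((-1.4)·(-1.4) + (-1.4)·(-1.4) + (4.6)·(4.6) + (-1.4)·(-1.4) + (-0.4)·(-0.4)) / 4 = 27.2/4 = 6.8
  S[X_1,X_2] = ((-1.4)·(-2) + (-1.4)·(-1) + (4.6)·(3) + (-1.4)·(-1) + (-0.4)·(1)) / 4 = 19/4 = 4.75
  S[X_2,X_2] = ((-2)·(-2) + (-1)·(-1) + (3)·(3) + (-1)·(-1) + (1)·(1)) / 4 = 16/4 = 4
  S = [[6.8, 4.75],
 [4.75, 4]].

Step 3 — invert S. det(S) = 6.8·4 - (4.75)² = 4.6375.
  S^{-1} = (1/det) · [[d, -b], [-b, a]] = [[0.8625, -1.0243],
 [-1.0243, 1.4663]].

Step 4 — quadratic form (x̄ - mu_0)^T · S^{-1} · (x̄ - mu_0):
  S^{-1} · (x̄ - mu_0) = (-1.0566, 0.7547),
  (x̄ - mu_0)^T · [...] = (-3.6)·(-1.0566) + (-2)·(0.7547) = 2.2943.

Step 5 — scale by n: T² = 5 · 2.2943 = 11.4717.

T² ≈ 11.4717


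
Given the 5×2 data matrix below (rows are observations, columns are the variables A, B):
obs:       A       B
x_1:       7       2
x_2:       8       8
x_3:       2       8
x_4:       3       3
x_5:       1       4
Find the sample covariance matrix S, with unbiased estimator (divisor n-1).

Step 1 — column means:
  mean(A) = (7 + 8 + 2 + 3 + 1) / 5 = 21/5 = 4.2
  mean(B) = (2 + 8 + 8 + 3 + 4) / 5 = 25/5 = 5

Step 2 — sample covariance S[i,j] = (1/(n-1)) · Σ_k (x_{k,i} - mean_i) · (x_{k,j} - mean_j), with n-1 = 4.
  S[A,A] = ((2.8)·(2.8) + (3.8)·(3.8) + (-2.2)·(-2.2) + (-1.2)·(-1.2) + (-3.2)·(-3.2)) / 4 = 38.8/4 = 9.7
  S[A,B] = ((2.8)·(-3) + (3.8)·(3) + (-2.2)·(3) + (-1.2)·(-2) + (-3.2)·(-1)) / 4 = 2/4 = 0.5
  S[B,B] = ((-3)·(-3) + (3)·(3) + (3)·(3) + (-2)·(-2) + (-1)·(-1)) / 4 = 32/4 = 8

S is symmetric (S[j,i] = S[i,j]). Assembling:

S = [[9.7, 0.5],
 [0.5, 8]]


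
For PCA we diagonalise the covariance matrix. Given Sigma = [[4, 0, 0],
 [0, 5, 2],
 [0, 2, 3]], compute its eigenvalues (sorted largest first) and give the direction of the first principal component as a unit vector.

Step 1 — characteristic polynomial p(λ) = det(λI - Sigma) = λ³ - tr·λ² + c_1·λ - det, where tr = trace, c_1 = sum of the principal 2×2 minors, det = det(Sigma):
  tr = 4 + 5 + 3 = 12,
  c_1 = (4·5 - (0)²) + (4·3 - (0)²) + (5·3 - (2)²) = 20 + 12 + 11 = 43,
  det = 4·(5·3 - (2)²) - (0)·((0)·3 - (2)·(0)) + (0)·((0)·(2) - 5·(0)) = 4·(11) - (0)·(0) + (0)·(0) = 44.
  So p(λ) = λ³ - 12λ² + 43λ - 44.
Step 2 — look for an integer root (rational root theorem: any rational root is an integer divisor of 44). Testing λ = 4:
  p(4) = 64 - 192 + 172 - 44 = 0  ✓
  Dividing out (λ - 4): p(λ) = (λ - 4)(λ² - 8λ + 11).
Step 3 — remaining eigenvalues from the quadratic λ² - 8λ + 11 = 0:
  Δ = 8² - 4·11 = 64 - 44 = 20,  λ = (8 ± √20)/2 = (8 ± 4.4721)/2 ≈ 6.2361 or 1.7639.
  Sorted: λ_1 = 6.2361,  λ_2 = 4,  λ_3 = 1.7639  (check: sum = 12 = tr ✓).

Step 4 — unit eigenvector for λ_1 ≈ 6.2361: v spans the null space of (Sigma - λ_1 I), whose rows are
  r_1 = (-2.2361, 0, 0),  r_2 = (0, -1.2361, 2),  r_3 = (0, 2, -3.2361).
  v is orthogonal to every row, so take v ∝ r_1 × r_2 = ((0)·(2) - (0)·(-1.2361), (0)·(0) - (-2.2361)·(2), (-2.2361)·(-1.2361) - (0)·(0)) ≈ (0, 4.4721, 2.7639).
  Let u = (0, 4.4721, 2.7639).
  ||u|| = √((0)² + (4.4721)² + (2.7639)²) = √(27.6393) ≈ 5.2573,  v_1 = u/||u|| ≈ (0, 0.8507, 0.5257) (||v_1|| = 1).

λ_1 = 6.2361,  λ_2 = 4,  λ_3 = 1.7639;  v_1 ≈ (0, 0.8507, 0.5257)


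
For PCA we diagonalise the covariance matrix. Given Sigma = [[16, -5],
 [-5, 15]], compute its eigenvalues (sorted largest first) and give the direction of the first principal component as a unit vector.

Step 1 — characteristic polynomial of 2×2 Sigma:
  det(Sigma - λI) = λ² - trace · λ + det = 0.
  trace = 16 + 15 = 31, det = 16·15 - (-5)² = 215.
Step 2 — discriminant:
  Δ = trace² - 4·det = 961 - 860 = 101.
Step 3 — eigenvalues:
  λ = (trace ± √Δ)/2 = (31 ± 10.0499)/2,
  λ_1 = 20.5249,  λ_2 = 10.4751.

Step 4 — unit eigenvector for λ_1: solve (Sigma - λ_1 I)v = 0. First row:
  (16 - 20.5249)·v_x + (-5)·v_y = 0, i.e. (-4.5249)·v_x + (-5)·v_y = 0,
  so v ∝ (b, λ_1 - a) = (-5, 4.5249); multiply by -1 so the first entry is positive: u = (5, -4.5249).
  ||u|| = √((5)² + (-4.5249)²) = √(45.4751) ≈ 6.7435,
  v_1 = u/||u|| ≈ (0.7415, -0.671) (||v_1|| = 1).

λ_1 = 20.5249,  λ_2 = 10.4751;  v_1 ≈ (0.7415, -0.671)


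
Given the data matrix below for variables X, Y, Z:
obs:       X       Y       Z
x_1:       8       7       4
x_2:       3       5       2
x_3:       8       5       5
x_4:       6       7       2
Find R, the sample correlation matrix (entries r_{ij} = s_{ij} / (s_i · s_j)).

Step 1 — column means:
  mean(X) = (8 + 3 + 8 + 6) / 4 = 25/4 = 6.25
  mean(Y) = (7 + 5 + 5 + 7) / 4 = 24/4 = 6
  mean(Z) = (4 + 2 + 5 + 2) / 4 = 13/4 = 3.25

Step 2 — sample variances and covariances s[i,j] = (1/(n-1)) · Σ_k (x_{k,i} - mean_i) · (x_{k,j} - mean_j), with n-1 = 3:
  s[X,X] = ((1.75)·(1.75) + (-3.25)·(-3.25) + (1.75)·(1.75) + (-0.25)·(-0.25)) / 3 = 16.75/3 = 5.5833
  s[X,Y] = ((1.75)·(1) + (-3.25)·(-1) + (1.75)·(-1) + (-0.25)·(1)) / 3 = 3/3 = 1
  s[X,Z] = ((1.75)·(0.75) + (-3.25)·(-1.25) + (1.75)·(1.75) + (-0.25)·(-1.25)) / 3 = 8.75/3 = 2.9167
  s[Y,Y] = ((1)·(1) + (-1)·(-1) + (-1)·(-1) + (1)·(1)) / 3 = 4/3 = 1.3333
  s[Y,Z] = ((1)·(0.75) + (-1)·(-1.25) + (-1)·(1.75) + (1)·(-1.25)) / 3 = -1/3 = -0.3333
  s[Z,Z] = ((0.75)·(0.75) + (-1.25)·(-1.25) + (1.75)·(1.75) + (-1.25)·(-1.25)) / 3 = 6.75/3 = 2.25
  Sample standard deviations s_i = √(s[i,i]):
  s(X) = √(5.5833) = 2.3629
  s(Y) = √(1.3333) = 1.1547
  s(Z) = √(2.25) = 1.5

Step 3 — r_{ij} = s_{ij} / (s_i · s_j):
  r[X,X] = 1 (diagonal).
  r[X,Y] = 1 / (2.3629 · 1.1547) = 1 / 2.7285 = 0.3665
  r[X,Z] = 2.9167 / (2.3629 · 1.5) = 2.9167 / 3.5444 = 0.8229
  r[Y,Y] = 1 (diagonal).
  r[Y,Z] = -0.3333 / (1.1547 · 1.5) = -0.3333 / 1.7321 = -0.1925
  r[Z,Z] = 1 (diagonal).

R is symmetric with unit diagonal. Assembling:

R = [[1, 0.3665, 0.8229],
 [0.3665, 1, -0.1925],
 [0.8229, -0.1925, 1]]


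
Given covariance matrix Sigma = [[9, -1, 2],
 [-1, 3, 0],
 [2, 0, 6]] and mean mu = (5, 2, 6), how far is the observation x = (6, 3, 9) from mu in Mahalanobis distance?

Step 1 — centre the observation: (x - mu) = (1, 1, 3).

Step 2 — invert Sigma (cofactor / det for 3×3, or solve directly):
  Sigma^{-1} = [[0.125, 0.0417, -0.0417],
 [0.0417, 0.3472, -0.0139],
 [-0.0417, -0.0139, 0.1806]].

Step 3 — form the quadratic (x - mu)^T · Sigma^{-1} · (x - mu):
  Sigma^{-1} · (x - mu) = (0.0417, 0.3472, 0.4861).
  (x - mu)^T · [Sigma^{-1} · (x - mu)] = (1)·(0.0417) + (1)·(0.3472) + (3)·(0.4861) = 1.8472.

Step 4 — take square root: d = √(1.8472) ≈ 1.3591.

d(x, mu) = √(1.8472) ≈ 1.3591


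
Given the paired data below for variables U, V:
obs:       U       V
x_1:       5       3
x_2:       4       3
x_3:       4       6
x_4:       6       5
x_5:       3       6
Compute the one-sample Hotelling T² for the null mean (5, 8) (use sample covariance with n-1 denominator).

Step 1 — sample mean vector:
  mean(U) = (5 + 4 + 4 + 6 + 3) / 5 = 22/5 = 4.4
  mean(V) = (3 + 3 + 6 + 5 + 6) / 5 = 23/5 = 4.6
  x̄ = (4.4, 4.6),  deviation x̄ - mu_0 = (4.4, 4.6) - (5, 8) = (-0.6, -3.4).

Step 2 — sample covariance matrix, S[i,j] = (1/(n-1)) · Σ_k (x_{k,i} - mean_i) · (x_{k,j} - mean_j), divisor n-1 = 4:
  S[U,U] = ((0.6)·(0.6) + (-0.4)·(-0.4) + (-0.4)·(-0.4) + (1.6)·(1.6) + (-1.4)·(-1.4)) / 4 = 5.2/4 = 1.3
  S[U,V] = ((0.6)·(-1.6) + (-0.4)·(-1.6) + (-0.4)·(1.4) + (1.6)·(0.4) + (-1.4)·(1.4)) / 4 = -2.2/4 = -0.55
  S[V,V] = ((-1.6)·(-1.6) + (-1.6)·(-1.6) + (1.4)·(1.4) + (0.4)·(0.4) + (1.4)·(1.4)) / 4 = 9.2/4 = 2.3
  S = [[1.3, -0.55],
 [-0.55, 2.3]].

Step 3 — invert S. det(S) = 1.3·2.3 - (-0.55)² = 2.6875.
  S^{-1} = (1/det) · [[d, -b], [-b, a]] = [[0.8558, 0.2047],
 [0.2047, 0.4837]].

Step 4 — quadratic form (x̄ - mu_0)^T · S^{-1} · (x̄ - mu_0):
  S^{-1} · (x̄ - mu_0) = (-1.2093, -1.7674),
  (x̄ - mu_0)^T · [...] = (-0.6)·(-1.2093) + (-3.4)·(-1.7674) = 6.7349.

Step 5 — scale by n: T² = 5 · 6.7349 = 33.6744.

T² ≈ 33.6744


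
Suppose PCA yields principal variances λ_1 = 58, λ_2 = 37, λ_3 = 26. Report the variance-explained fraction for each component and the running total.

Step 1 — total variance = trace(Sigma) = Σ λ_i = 58 + 37 + 26 = 121.

Step 2 — fraction explained by component i = λ_i / Σ λ:
  PC1: 58/121 = 0.4793
  PC2: 37/121 = 0.3058
  PC3: 26/121 = 0.2149

Step 3 — cumulative fraction after k components = (λ_1 + ... + λ_k) / Σ λ:
  k = 1: 58/121 = 0.4793
  k = 2: (58 + 37)/121 = 95/121 = 0.7851
  k = 3: (58 + 37 + 26)/121 = 121/121 = 1

Summary (fraction, with percent):

explained: PC1 0.4793 (47.93%), PC2 0.3058 (30.58%), PC3 0.2149 (21.49%);  cumulative: 0.4793, 0.7851, 1


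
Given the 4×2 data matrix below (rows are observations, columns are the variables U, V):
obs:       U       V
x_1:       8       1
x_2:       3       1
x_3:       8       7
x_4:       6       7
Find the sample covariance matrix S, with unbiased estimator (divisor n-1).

Step 1 — column means:
  mean(U) = (8 + 3 + 8 + 6) / 4 = 25/4 = 6.25
  mean(V) = (1 + 1 + 7 + 7) / 4 = 16/4 = 4

Step 2 — sample covariance S[i,j] = (1/(n-1)) · Σ_k (x_{k,i} - mean_i) · (x_{k,j} - mean_j), with n-1 = 3.
  S[U,U] = ((1.75)·(1.75) + (-3.25)·(-3.25) + (1.75)·(1.75) + (-0.25)·(-0.25)) / 3 = 16.75/3 = 5.5833
  S[U,V] = ((1.75)·(-3) + (-3.25)·(-3) + (1.75)·(3) + (-0.25)·(3)) / 3 = 9/3 = 3
  S[V,V] = ((-3)·(-3) + (-3)·(-3) + (3)·(3) + (3)·(3)) / 3 = 36/3 = 12

S is symmetric (S[j,i] = S[i,j]). Assembling:

S = [[5.5833, 3],
 [3, 12]]


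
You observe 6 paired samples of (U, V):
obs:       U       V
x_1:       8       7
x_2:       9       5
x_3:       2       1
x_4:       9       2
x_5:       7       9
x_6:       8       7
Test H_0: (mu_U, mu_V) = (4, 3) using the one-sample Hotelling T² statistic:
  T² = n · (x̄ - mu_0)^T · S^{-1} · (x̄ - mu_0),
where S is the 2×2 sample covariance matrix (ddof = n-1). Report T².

Step 1 — sample mean vector:
  mean(U) = (8 + 9 + 2 + 9 + 7 + 8) / 6 = 43/6 = 7.1667
  mean(V) = (7 + 5 + 1 + 2 + 9 + 7) / 6 = 31/6 = 5.1667
  x̄ = (7.1667, 5.1667),  deviation x̄ - mu_0 = (7.1667, 5.1667) - (4, 3) = (3.1667, 2.1667).

Step 2 — sample covariance matrix, S[i,j] = (1/(n-1)) · Σ_k (x_{k,i} - mean_i) · (x_{k,j} - mean_j), divisor n-1 = 5:
  S[U,U] = ((0.8333)·(0.8333) + (1.8333)·(1.8333) + (-5.1667)·(-5.1667) + (1.8333)·(1.8333) + (-0.1667)·(-0.1667) + (0.8333)·(0.8333)) / 5 = 34.8333/5 = 6.9667
  S[U,V] = ((0.8333)·(1.8333) + (1.8333)·(-0.1667) + (-5.1667)·(-4.1667) + (1.8333)·(-3.1667) + (-0.1667)·(3.8333) + (0.8333)·(1.8333)) / 5 = 17.8333/5 = 3.5667
  S[V,V] = ((1.8333)·(1.8333) + (-0.1667)·(-0.1667) + (-4.1667)·(-4.1667) + (-3.1667)·(-3.1667) + (3.8333)·(3.8333) + (1.8333)·(1.8333)) / 5 = 48.8333/5 = 9.7667
  S = [[6.9667, 3.5667],
 [3.5667, 9.7667]].

Step 3 — invert S. det(S) = 6.9667·9.7667 - (3.5667)² = 55.32.
  S^{-1} = (1/det) · [[d, -b], [-b, a]] = [[0.1765, -0.0645],
 [-0.0645, 0.1259]].

Step 4 — quadratic form (x̄ - mu_0)^T · S^{-1} · (x̄ - mu_0):
  S^{-1} · (x̄ - mu_0) = (0.4194, 0.0687),
  (x̄ - mu_0)^T · [...] = (3.1667)·(0.4194) + (2.1667)·(0.0687) = 1.4769.

Step 5 — scale by n: T² = 6 · 1.4769 = 8.8612.

T² ≈ 8.8612


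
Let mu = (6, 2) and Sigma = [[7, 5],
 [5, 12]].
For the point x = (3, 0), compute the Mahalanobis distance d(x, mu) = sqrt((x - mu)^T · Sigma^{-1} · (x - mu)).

Step 1 — centre the observation: (x - mu) = (-3, -2).

Step 2 — invert Sigma. det(Sigma) = 7·12 - (5)² = 59.
  Sigma^{-1} = (1/det) · [[d, -b], [-b, a]] = [[0.2034, -0.0847],
 [-0.0847, 0.1186]].

Step 3 — form the quadratic (x - mu)^T · Sigma^{-1} · (x - mu):
  Sigma^{-1} · (x - mu) = (-0.4407, 0.0169).
  (x - mu)^T · [Sigma^{-1} · (x - mu)] = (-3)·(-0.4407) + (-2)·(0.0169) = 1.2881.

Step 4 — take square root: d = √(1.2881) ≈ 1.135.

d(x, mu) = √(1.2881) ≈ 1.135


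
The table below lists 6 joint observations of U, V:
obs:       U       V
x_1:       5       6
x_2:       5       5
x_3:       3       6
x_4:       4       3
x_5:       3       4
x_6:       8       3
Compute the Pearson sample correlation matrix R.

Step 1 — column means:
  mean(U) = (5 + 5 + 3 + 4 + 3 + 8) / 6 = 28/6 = 4.6667
  mean(V) = (6 + 5 + 6 + 3 + 4 + 3) / 6 = 27/6 = 4.5

Step 2 — sample variances and covariances s[i,j] = (1/(n-1)) · Σ_k (x_{k,i} - mean_i) · (x_{k,j} - mean_j), with n-1 = 5:
  s[U,U] = ((0.3333)·(0.3333) + (0.3333)·(0.3333) + (-1.6667)·(-1.6667) + (-0.6667)·(-0.6667) + (-1.6667)·(-1.6667) + (3.3333)·(3.3333)) / 5 = 17.3333/5 = 3.4667
  s[U,V] = ((0.3333)·(1.5) + (0.3333)·(0.5) + (-1.6667)·(1.5) + (-0.6667)·(-1.5) + (-1.6667)·(-0.5) + (3.3333)·(-1.5)) / 5 = -5/5 = -1
  s[V,V] = ((1.5)·(1.5) + (0.5)·(0.5) + (1.5)·(1.5) + (-1.5)·(-1.5) + (-0.5)·(-0.5) + (-1.5)·(-1.5)) / 5 = 9.5/5 = 1.9
  Sample standard deviations s_i = √(s[i,i]):
  s(U) = √(3.4667) = 1.8619
  s(V) = √(1.9) = 1.3784

Step 3 — r_{ij} = s_{ij} / (s_i · s_j):
  r[U,U] = 1 (diagonal).
  r[U,V] = -1 / (1.8619 · 1.3784) = -1 / 2.5665 = -0.3896
  r[V,V] = 1 (diagonal).

R is symmetric with unit diagonal. Assembling:

R = [[1, -0.3896],
 [-0.3896, 1]]


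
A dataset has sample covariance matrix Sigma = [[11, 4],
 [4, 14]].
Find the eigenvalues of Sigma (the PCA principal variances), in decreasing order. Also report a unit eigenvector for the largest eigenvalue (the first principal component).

Step 1 — characteristic polynomial of 2×2 Sigma:
  det(Sigma - λI) = λ² - trace · λ + det = 0.
  trace = 11 + 14 = 25, det = 11·14 - (4)² = 138.
Step 2 — discriminant:
  Δ = trace² - 4·det = 625 - 552 = 73.
Step 3 — eigenvalues:
  λ = (trace ± √Δ)/2 = (25 ± 8.544)/2,
  λ_1 = 16.772,  λ_2 = 8.228.

Step 4 — unit eigenvector for λ_1: solve (Sigma - λ_1 I)v = 0. First row:
  (11 - 16.772)·v_x + (4)·v_y = 0, i.e. (-5.772)·v_x + (4)·v_y = 0,
  so v ∝ (b, λ_1 - a) = (4, 5.772) = u.
  ||u|| = √((4)² + (5.772)²) = √(49.316) ≈ 7.0225,
  v_1 = u/||u|| ≈ (0.5696, 0.8219) (||v_1|| = 1).

λ_1 = 16.772,  λ_2 = 8.228;  v_1 ≈ (0.5696, 0.8219)


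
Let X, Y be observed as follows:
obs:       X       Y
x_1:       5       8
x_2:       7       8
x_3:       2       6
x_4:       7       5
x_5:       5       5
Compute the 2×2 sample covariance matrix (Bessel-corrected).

Step 1 — column means:
  mean(X) = (5 + 7 + 2 + 7 + 5) / 5 = 26/5 = 5.2
  mean(Y) = (8 + 8 + 6 + 5 + 5) / 5 = 32/5 = 6.4

Step 2 — sample covariance S[i,j] = (1/(n-1)) · Σ_k (x_{k,i} - mean_i) · (x_{k,j} - mean_j), with n-1 = 4.
  S[X,X] = ((-0.2)·(-0.2) + (1.8)·(1.8) + (-3.2)·(-3.2) + (1.8)·(1.8) + (-0.2)·(-0.2)) / 4 = 16.8/4 = 4.2
  S[X,Y] = ((-0.2)·(1.6) + (1.8)·(1.6) + (-3.2)·(-0.4) + (1.8)·(-1.4) + (-0.2)·(-1.4)) / 4 = 1.6/4 = 0.4
  S[Y,Y] = ((1.6)·(1.6) + (1.6)·(1.6) + (-0.4)·(-0.4) + (-1.4)·(-1.4) + (-1.4)·(-1.4)) / 4 = 9.2/4 = 2.3

S is symmetric (S[j,i] = S[i,j]). Assembling:

S = [[4.2, 0.4],
 [0.4, 2.3]]


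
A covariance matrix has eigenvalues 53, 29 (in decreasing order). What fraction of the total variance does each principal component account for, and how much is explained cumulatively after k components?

Step 1 — total variance = trace(Sigma) = Σ λ_i = 53 + 29 = 82.

Step 2 — fraction explained by component i = λ_i / Σ λ:
  PC1: 53/82 = 0.6463
  PC2: 29/82 = 0.3537

Step 3 — cumulative fraction after k components = (λ_1 + ... + λ_k) / Σ λ:
  k = 1: 53/82 = 0.6463
  k = 2: (53 + 29)/82 = 82/82 = 1

Summary (fraction, with percent):

explained: PC1 0.6463 (64.63%), PC2 0.3537 (35.37%);  cumulative: 0.6463, 1


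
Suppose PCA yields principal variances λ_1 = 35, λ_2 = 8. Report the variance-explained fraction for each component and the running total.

Step 1 — total variance = trace(Sigma) = Σ λ_i = 35 + 8 = 43.

Step 2 — fraction explained by component i = λ_i / Σ λ:
  PC1: 35/43 = 0.814
  PC2: 8/43 = 0.186

Step 3 — cumulative fraction after k components = (λ_1 + ... + λ_k) / Σ λ:
  k = 1: 35/43 = 0.814
  k = 2: (35 + 8)/43 = 43/43 = 1

Summary (fraction, with percent):

explained: PC1 0.814 (81.4%), PC2 0.186 (18.6%);  cumulative: 0.814, 1


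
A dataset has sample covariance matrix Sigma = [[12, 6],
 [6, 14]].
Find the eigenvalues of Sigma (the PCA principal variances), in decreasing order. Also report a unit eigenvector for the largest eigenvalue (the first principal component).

Step 1 — characteristic polynomial of 2×2 Sigma:
  det(Sigma - λI) = λ² - trace · λ + det = 0.
  trace = 12 + 14 = 26, det = 12·14 - (6)² = 132.
Step 2 — discriminant:
  Δ = trace² - 4·det = 676 - 528 = 148.
Step 3 — eigenvalues:
  λ = (trace ± √Δ)/2 = (26 ± 12.1655)/2,
  λ_1 = 19.0828,  λ_2 = 6.9172.

Step 4 — unit eigenvector for λ_1: solve (Sigma - λ_1 I)v = 0. First row:
  (12 - 19.0828)·v_x + (6)·v_y = 0, i.e. (-7.0828)·v_x + (6)·v_y = 0,
  so v ∝ (b, λ_1 - a) = (6, 7.0828) = u.
  ||u|| = √((6)² + (7.0828)²) = √(86.1655) ≈ 9.2825,
  v_1 = u/||u|| ≈ (0.6464, 0.763) (||v_1|| = 1).

λ_1 = 19.0828,  λ_2 = 6.9172;  v_1 ≈ (0.6464, 0.763)


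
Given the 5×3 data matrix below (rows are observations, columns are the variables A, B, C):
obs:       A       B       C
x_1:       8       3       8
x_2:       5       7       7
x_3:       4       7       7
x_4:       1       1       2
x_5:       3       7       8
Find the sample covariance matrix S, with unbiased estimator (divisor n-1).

Step 1 — column means:
  mean(A) = (8 + 5 + 4 + 1 + 3) / 5 = 21/5 = 4.2
  mean(B) = (3 + 7 + 7 + 1 + 7) / 5 = 25/5 = 5
  mean(C) = (8 + 7 + 7 + 2 + 8) / 5 = 32/5 = 6.4

Step 2 — sample covariance S[i,j] = (1/(n-1)) · Σ_k (x_{k,i} - mean_i) · (x_{k,j} - mean_j), with n-1 = 4.
  S[A,A] = ((3.8)·(3.8) + (0.8)·(0.8) + (-0.2)·(-0.2) + (-3.2)·(-3.2) + (-1.2)·(-1.2)) / 4 = 26.8/4 = 6.7
  S[A,B] = ((3.8)·(-2) + (0.8)·(2) + (-0.2)·(2) + (-3.2)·(-4) + (-1.2)·(2)) / 4 = 4/4 = 1
  S[A,C] = ((3.8)·(1.6) + (0.8)·(0.6) + (-0.2)·(0.6) + (-3.2)·(-4.4) + (-1.2)·(1.6)) / 4 = 18.6/4 = 4.65
  S[B,B] = ((-2)·(-2) + (2)·(2) + (2)·(2) + (-4)·(-4) + (2)·(2)) / 4 = 32/4 = 8
  S[B,C] = ((-2)·(1.6) + (2)·(0.6) + (2)·(0.6) + (-4)·(-4.4) + (2)·(1.6)) / 4 = 20/4 = 5
  S[C,C] = ((1.6)·(1.6) + (0.6)·(0.6) + (0.6)·(0.6) + (-4.4)·(-4.4) + (1.6)·(1.6)) / 4 = 25.2/4 = 6.3

S is symmetric (S[j,i] = S[i,j]). Assembling:

S = [[6.7, 1, 4.65],
 [1, 8, 5],
 [4.65, 5, 6.3]]


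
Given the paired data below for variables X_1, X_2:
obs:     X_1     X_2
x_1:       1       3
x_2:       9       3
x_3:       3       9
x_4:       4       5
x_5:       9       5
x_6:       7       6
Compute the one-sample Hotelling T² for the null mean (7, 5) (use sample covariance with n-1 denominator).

Step 1 — sample mean vector:
  mean(X_1) = (1 + 9 + 3 + 4 + 9 + 7) / 6 = 33/6 = 5.5
  mean(X_2) = (3 + 3 + 9 + 5 + 5 + 6) / 6 = 31/6 = 5.1667
  x̄ = (5.5, 5.1667),  deviation x̄ - mu_0 = (5.5, 5.1667) - (7, 5) = (-1.5, 0.1667).

Step 2 — sample covariance matrix, S[i,j] = (1/(n-1)) · Σ_k (x_{k,i} - mean_i) · (x_{k,j} - mean_j), divisor n-1 = 5:
  S[X_1,X_1] = ((-4.5)·(-4.5) + (3.5)·(3.5) + (-2.5)·(-2.5) + (-1.5)·(-1.5) + (3.5)·(3.5) + (1.5)·(1.5)) / 5 = 55.5/5 = 11.1
  S[X_1,X_2] = ((-4.5)·(-2.1667) + (3.5)·(-2.1667) + (-2.5)·(3.8333) + (-1.5)·(-0.1667) + (3.5)·(-0.1667) + (1.5)·(0.8333)) / 5 = -6.5/5 = -1.3
  S[X_2,X_2] = ((-2.1667)·(-2.1667) + (-2.1667)·(-2.1667) + (3.8333)·(3.8333) + (-0.1667)·(-0.1667) + (-0.1667)·(-0.1667) + (0.8333)·(0.8333)) / 5 = 24.8333/5 = 4.9667
  S = [[11.1, -1.3],
 [-1.3, 4.9667]].

Step 3 — invert S. det(S) = 11.1·4.9667 - (-1.3)² = 53.44.
  S^{-1} = (1/det) · [[d, -b], [-b, a]] = [[0.0929, 0.0243],
 [0.0243, 0.2077]].

Step 4 — quadratic form (x̄ - mu_0)^T · S^{-1} · (x̄ - mu_0):
  S^{-1} · (x̄ - mu_0) = (-0.1354, -0.0019),
  (x̄ - mu_0)^T · [...] = (-1.5)·(-0.1354) + (0.1667)·(-0.0019) = 0.2027.

Step 5 — scale by n: T² = 6 · 0.2027 = 1.2163.

T² ≈ 1.2163


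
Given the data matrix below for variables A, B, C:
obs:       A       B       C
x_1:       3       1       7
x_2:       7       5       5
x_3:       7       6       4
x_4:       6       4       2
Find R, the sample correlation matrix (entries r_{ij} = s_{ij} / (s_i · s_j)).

Step 1 — column means:
  mean(A) = (3 + 7 + 7 + 6) / 4 = 23/4 = 5.75
  mean(B) = (1 + 5 + 6 + 4) / 4 = 16/4 = 4
  mean(C) = (7 + 5 + 4 + 2) / 4 = 18/4 = 4.5

Step 2 — sample variances and covariances s[i,j] = (1/(n-1)) · Σ_k (x_{k,i} - mean_i) · (x_{k,j} - mean_j), with n-1 = 3:
  s[A,A] = ((-2.75)·(-2.75) + (1.25)·(1.25) + (1.25)·(1.25) + (0.25)·(0.25)) / 3 = 10.75/3 = 3.5833
  s[A,B] = ((-2.75)·(-3) + (1.25)·(1) + (1.25)·(2) + (0.25)·(0)) / 3 = 12/3 = 4
  s[A,C] = ((-2.75)·(2.5) + (1.25)·(0.5) + (1.25)·(-0.5) + (0.25)·(-2.5)) / 3 = -7.5/3 = -2.5
  s[B,B] = ((-3)·(-3) + (1)·(1) + (2)·(2) + (0)·(0)) / 3 = 14/3 = 4.6667
  s[B,C] = ((-3)·(2.5) + (1)·(0.5) + (2)·(-0.5) + (0)·(-2.5)) / 3 = -8/3 = -2.6667
  s[C,C] = ((2.5)·(2.5) + (0.5)·(0.5) + (-0.5)·(-0.5) + (-2.5)·(-2.5)) / 3 = 13/3 = 4.3333
  Sample standard deviations s_i = √(s[i,i]):
  s(A) = √(3.5833) = 1.893
  s(B) = √(4.6667) = 2.1602
  s(C) = √(4.3333) = 2.0817

Step 3 — r_{ij} = s_{ij} / (s_i · s_j):
  r[A,A] = 1 (diagonal).
  r[A,B] = 4 / (1.893 · 2.1602) = 4 / 4.0893 = 0.9782
  r[A,C] = -2.5 / (1.893 · 2.0817) = -2.5 / 3.9405 = -0.6344
  r[B,B] = 1 (diagonal).
  r[B,C] = -2.6667 / (2.1602 · 2.0817) = -2.6667 / 4.4969 = -0.593
  r[C,C] = 1 (diagonal).

R is symmetric with unit diagonal. Assembling:

R = [[1, 0.9782, -0.6344],
 [0.9782, 1, -0.593],
 [-0.6344, -0.593, 1]]


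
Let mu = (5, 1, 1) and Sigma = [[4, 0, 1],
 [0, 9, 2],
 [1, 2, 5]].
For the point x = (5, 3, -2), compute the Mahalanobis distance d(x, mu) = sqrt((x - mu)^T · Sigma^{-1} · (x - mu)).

Step 1 — centre the observation: (x - mu) = (0, 2, -3).

Step 2 — invert Sigma (cofactor / det for 3×3, or solve directly):
  Sigma^{-1} = [[0.2645, 0.0129, -0.0581],
 [0.0129, 0.1226, -0.0516],
 [-0.0581, -0.0516, 0.2323]].

Step 3 — form the quadratic (x - mu)^T · Sigma^{-1} · (x - mu):
  Sigma^{-1} · (x - mu) = (0.2, 0.4, -0.8).
  (x - mu)^T · [Sigma^{-1} · (x - mu)] = (0)·(0.2) + (2)·(0.4) + (-3)·(-0.8) = 3.2.

Step 4 — take square root: d = √(3.2) ≈ 1.7889.

d(x, mu) = √(3.2) ≈ 1.7889


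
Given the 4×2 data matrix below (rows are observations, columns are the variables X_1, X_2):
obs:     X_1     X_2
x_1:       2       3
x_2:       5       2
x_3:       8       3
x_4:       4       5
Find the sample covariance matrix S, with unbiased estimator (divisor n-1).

Step 1 — column means:
  mean(X_1) = (2 + 5 + 8 + 4) / 4 = 19/4 = 4.75
  mean(X_2) = (3 + 2 + 3 + 5) / 4 = 13/4 = 3.25

Step 2 — sample covariance S[i,j] = (1/(n-1)) · Σ_k (x_{k,i} - mean_i) · (x_{k,j} - mean_j), with n-1 = 3.
  S[X_1,X_1] = ((-2.75)·(-2.75) + (0.25)·(0.25) + (3.25)·(3.25) + (-0.75)·(-0.75)) / 3 = 18.75/3 = 6.25
  S[X_1,X_2] = ((-2.75)·(-0.25) + (0.25)·(-1.25) + (3.25)·(-0.25) + (-0.75)·(1.75)) / 3 = -1.75/3 = -0.5833
  S[X_2,X_2] = ((-0.25)·(-0.25) + (-1.25)·(-1.25) + (-0.25)·(-0.25) + (1.75)·(1.75)) / 3 = 4.75/3 = 1.5833

S is symmetric (S[j,i] = S[i,j]). Assembling:

S = [[6.25, -0.5833],
 [-0.5833, 1.5833]]


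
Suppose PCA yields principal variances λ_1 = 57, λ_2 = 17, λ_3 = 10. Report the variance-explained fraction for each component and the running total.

Step 1 — total variance = trace(Sigma) = Σ λ_i = 57 + 17 + 10 = 84.

Step 2 — fraction explained by component i = λ_i / Σ λ:
  PC1: 57/84 = 0.6786
  PC2: 17/84 = 0.2024
  PC3: 10/84 = 0.119

Step 3 — cumulative fraction after k components = (λ_1 + ... + λ_k) / Σ λ:
  k = 1: 57/84 = 0.6786
  k = 2: (57 + 17)/84 = 74/84 = 0.881
  k = 3: (57 + 17 + 10)/84 = 84/84 = 1

Summary (fraction, with percent):

explained: PC1 0.6786 (67.86%), PC2 0.2024 (20.24%), PC3 0.119 (11.9%);  cumulative: 0.6786, 0.881, 1


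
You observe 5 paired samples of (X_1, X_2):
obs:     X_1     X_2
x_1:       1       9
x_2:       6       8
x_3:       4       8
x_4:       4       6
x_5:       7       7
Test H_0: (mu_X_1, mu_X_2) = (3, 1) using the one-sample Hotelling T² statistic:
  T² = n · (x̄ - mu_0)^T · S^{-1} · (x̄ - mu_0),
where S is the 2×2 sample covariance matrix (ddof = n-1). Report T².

Step 1 — sample mean vector:
  mean(X_1) = (1 + 6 + 4 + 4 + 7) / 5 = 22/5 = 4.4
  mean(X_2) = (9 + 8 + 8 + 6 + 7) / 5 = 38/5 = 7.6
  x̄ = (4.4, 7.6),  deviation x̄ - mu_0 = (4.4, 7.6) - (3, 1) = (1.4, 6.6).

Step 2 — sample covariance matrix, S[i,j] = (1/(n-1)) · Σ_k (x_{k,i} - mean_i) · (x_{k,j} - mean_j), divisor n-1 = 4:
  S[X_1,X_1] = ((-3.4)·(-3.4) + (1.6)·(1.6) + (-0.4)·(-0.4) + (-0.4)·(-0.4) + (2.6)·(2.6)) / 4 = 21.2/4 = 5.3
  S[X_1,X_2] = ((-3.4)·(1.4) + (1.6)·(0.4) + (-0.4)·(0.4) + (-0.4)·(-1.6) + (2.6)·(-0.6)) / 4 = -5.2/4 = -1.3
  S[X_2,X_2] = ((1.4)·(1.4) + (0.4)·(0.4) + (0.4)·(0.4) + (-1.6)·(-1.6) + (-0.6)·(-0.6)) / 4 = 5.2/4 = 1.3
  S = [[5.3, -1.3],
 [-1.3, 1.3]].

Step 3 — invert S. det(S) = 5.3·1.3 - (-1.3)² = 5.2.
  S^{-1} = (1/det) · [[d, -b], [-b, a]] = [[0.25, 0.25],
 [0.25, 1.0192]].

Step 4 — quadratic form (x̄ - mu_0)^T · S^{-1} · (x̄ - mu_0):
  S^{-1} · (x̄ - mu_0) = (2, 7.0769),
  (x̄ - mu_0)^T · [...] = (1.4)·(2) + (6.6)·(7.0769) = 49.5077.

Step 5 — scale by n: T² = 5 · 49.5077 = 247.5385.

T² ≈ 247.5385


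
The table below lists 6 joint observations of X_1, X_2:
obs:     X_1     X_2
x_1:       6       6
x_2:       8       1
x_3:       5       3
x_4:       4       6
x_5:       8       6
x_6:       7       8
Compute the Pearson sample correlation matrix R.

Step 1 — column means:
  mean(X_1) = (6 + 8 + 5 + 4 + 8 + 7) / 6 = 38/6 = 6.3333
  mean(X_2) = (6 + 1 + 3 + 6 + 6 + 8) / 6 = 30/6 = 5

Step 2 — sample variances and covariances s[i,j] = (1/(n-1)) · Σ_k (x_{k,i} - mean_i) · (x_{k,j} - mean_j), with n-1 = 5:
  s[X_1,X_1] = ((-0.3333)·(-0.3333) + (1.6667)·(1.6667) + (-1.3333)·(-1.3333) + (-2.3333)·(-2.3333) + (1.6667)·(1.6667) + (0.6667)·(0.6667)) / 5 = 13.3333/5 = 2.6667
  s[X_1,X_2] = ((-0.3333)·(1) + (1.6667)·(-4) + (-1.3333)·(-2) + (-2.3333)·(1) + (1.6667)·(1) + (0.6667)·(3)) / 5 = -3/5 = -0.6
  s[X_2,X_2] = ((1)·(1) + (-4)·(-4) + (-2)·(-2) + (1)·(1) + (1)·(1) + (3)·(3)) / 5 = 32/5 = 6.4
  Sample standard deviations s_i = √(s[i,i]):
  s(X_1) = √(2.6667) = 1.633
  s(X_2) = √(6.4) = 2.5298

Step 3 — r_{ij} = s_{ij} / (s_i · s_j):
  r[X_1,X_1] = 1 (diagonal).
  r[X_1,X_2] = -0.6 / (1.633 · 2.5298) = -0.6 / 4.1312 = -0.1452
  r[X_2,X_2] = 1 (diagonal).

R is symmetric with unit diagonal. Assembling:

R = [[1, -0.1452],
 [-0.1452, 1]]


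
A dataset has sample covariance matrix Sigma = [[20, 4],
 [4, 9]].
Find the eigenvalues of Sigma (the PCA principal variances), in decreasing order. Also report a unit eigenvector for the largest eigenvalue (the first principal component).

Step 1 — characteristic polynomial of 2×2 Sigma:
  det(Sigma - λI) = λ² - trace · λ + det = 0.
  trace = 20 + 9 = 29, det = 20·9 - (4)² = 164.
Step 2 — discriminant:
  Δ = trace² - 4·det = 841 - 656 = 185.
Step 3 — eigenvalues:
  λ = (trace ± √Δ)/2 = (29 ± 13.6015)/2,
  λ_1 = 21.3007,  λ_2 = 7.6993.

Step 4 — unit eigenvector for λ_1: solve (Sigma - λ_1 I)v = 0. First row:
  (20 - 21.3007)·v_x + (4)·v_y = 0, i.e. (-1.3007)·v_x + (4)·v_y = 0,
  so v ∝ (b, λ_1 - a) = (4, 1.3007) = u.
  ||u|| = √((4)² + (1.3007)²) = √(17.6919) ≈ 4.2062,
  v_1 = u/||u|| ≈ (0.951, 0.3092) (||v_1|| = 1).

λ_1 = 21.3007,  λ_2 = 7.6993;  v_1 ≈ (0.951, 0.3092)


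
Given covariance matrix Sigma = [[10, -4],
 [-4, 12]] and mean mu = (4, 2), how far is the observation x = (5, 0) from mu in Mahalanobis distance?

Step 1 — centre the observation: (x - mu) = (1, -2).

Step 2 — invert Sigma. det(Sigma) = 10·12 - (-4)² = 104.
  Sigma^{-1} = (1/det) · [[d, -b], [-b, a]] = [[0.1154, 0.0385],
 [0.0385, 0.0962]].

Step 3 — form the quadratic (x - mu)^T · Sigma^{-1} · (x - mu):
  Sigma^{-1} · (x - mu) = (0.0385, -0.1538).
  (x - mu)^T · [Sigma^{-1} · (x - mu)] = (1)·(0.0385) + (-2)·(-0.1538) = 0.3462.

Step 4 — take square root: d = √(0.3462) ≈ 0.5883.

d(x, mu) = √(0.3462) ≈ 0.5883


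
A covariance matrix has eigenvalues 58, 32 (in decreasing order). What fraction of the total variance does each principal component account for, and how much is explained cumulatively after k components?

Step 1 — total variance = trace(Sigma) = Σ λ_i = 58 + 32 = 90.

Step 2 — fraction explained by component i = λ_i / Σ λ:
  PC1: 58/90 = 0.6444
  PC2: 32/90 = 0.3556

Step 3 — cumulative fraction after k components = (λ_1 + ... + λ_k) / Σ λ:
  k = 1: 58/90 = 0.6444
  k = 2: (58 + 32)/90 = 90/90 = 1

Summary (fraction, with percent):

explained: PC1 0.6444 (64.44%), PC2 0.3556 (35.56%);  cumulative: 0.6444, 1


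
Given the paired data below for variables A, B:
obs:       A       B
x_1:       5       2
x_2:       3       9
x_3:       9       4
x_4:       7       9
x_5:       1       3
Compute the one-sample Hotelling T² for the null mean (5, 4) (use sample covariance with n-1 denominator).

Step 1 — sample mean vector:
  mean(A) = (5 + 3 + 9 + 7 + 1) / 5 = 25/5 = 5
  mean(B) = (2 + 9 + 4 + 9 + 3) / 5 = 27/5 = 5.4
  x̄ = (5, 5.4),  deviation x̄ - mu_0 = (5, 5.4) - (5, 4) = (0, 1.4).

Step 2 — sample covariance matrix, S[i,j] = (1/(n-1)) · Σ_k (x_{k,i} - mean_i) · (x_{k,j} - mean_j), divisor n-1 = 4:
  S[A,A] = ((0)·(0) + (-2)·(-2) + (4)·(4) + (2)·(2) + (-4)·(-4)) / 4 = 40/4 = 10
  S[A,B] = ((0)·(-3.4) + (-2)·(3.6) + (4)·(-1.4) + (2)·(3.6) + (-4)·(-2.4)) / 4 = 4/4 = 1
  S[B,B] = ((-3.4)·(-3.4) + (3.6)·(3.6) + (-1.4)·(-1.4) + (3.6)·(3.6) + (-2.4)·(-2.4)) / 4 = 45.2/4 = 11.3
  S = [[10, 1],
 [1, 11.3]].

Step 3 — invert S. det(S) = 10·11.3 - (1)² = 112.
  S^{-1} = (1/det) · [[d, -b], [-b, a]] = [[0.1009, -0.0089],
 [-0.0089, 0.0893]].

Step 4 — quadratic form (x̄ - mu_0)^T · S^{-1} · (x̄ - mu_0):
  S^{-1} · (x̄ - mu_0) = (-0.0125, 0.125),
  (x̄ - mu_0)^T · [...] = (0)·(-0.0125) + (1.4)·(0.125) = 0.175.

Step 5 — scale by n: T² = 5 · 0.175 = 0.875.

T² ≈ 0.875


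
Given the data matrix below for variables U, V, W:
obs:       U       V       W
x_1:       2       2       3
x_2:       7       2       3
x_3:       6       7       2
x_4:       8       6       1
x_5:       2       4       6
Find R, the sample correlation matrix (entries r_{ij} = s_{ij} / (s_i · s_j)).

Step 1 — column means:
  mean(U) = (2 + 7 + 6 + 8 + 2) / 5 = 25/5 = 5
  mean(V) = (2 + 2 + 7 + 6 + 4) / 5 = 21/5 = 4.2
  mean(W) = (3 + 3 + 2 + 1 + 6) / 5 = 15/5 = 3

Step 2 — sample variances and covariances s[i,j] = (1/(n-1)) · Σ_k (x_{k,i} - mean_i) · (x_{k,j} - mean_j), with n-1 = 4:
  s[U,U] = ((-3)·(-3) + (2)·(2) + (1)·(1) + (3)·(3) + (-3)·(-3)) / 4 = 32/4 = 8
  s[U,V] = ((-3)·(-2.2) + (2)·(-2.2) + (1)·(2.8) + (3)·(1.8) + (-3)·(-0.2)) / 4 = 11/4 = 2.75
  s[U,W] = ((-3)·(0) + (2)·(0) + (1)·(-1) + (3)·(-2) + (-3)·(3)) / 4 = -16/4 = -4
  s[V,V] = ((-2.2)·(-2.2) + (-2.2)·(-2.2) + (2.8)·(2.8) + (1.8)·(1.8) + (-0.2)·(-0.2)) / 4 = 20.8/4 = 5.2
  s[V,W] = ((-2.2)·(0) + (-2.2)·(0) + (2.8)·(-1) + (1.8)·(-2) + (-0.2)·(3)) / 4 = -7/4 = -1.75
  s[W,W] = ((0)·(0) + (0)·(0) + (-1)·(-1) + (-2)·(-2) + (3)·(3)) / 4 = 14/4 = 3.5
  Sample standard deviations s_i = √(s[i,i]):
  s(U) = √(8) = 2.8284
  s(V) = √(5.2) = 2.2804
  s(W) = √(3.5) = 1.8708

Step 3 — r_{ij} = s_{ij} / (s_i · s_j):
  r[U,U] = 1 (diagonal).
  r[U,V] = 2.75 / (2.8284 · 2.2804) = 2.75 / 6.4498 = 0.4264
  r[U,W] = -4 / (2.8284 · 1.8708) = -4 / 5.2915 = -0.7559
  r[V,V] = 1 (diagonal).
  r[V,W] = -1.75 / (2.2804 · 1.8708) = -1.75 / 4.2661 = -0.4102
  r[W,W] = 1 (diagonal).

R is symmetric with unit diagonal. Assembling:

R = [[1, 0.4264, -0.7559],
 [0.4264, 1, -0.4102],
 [-0.7559, -0.4102, 1]]


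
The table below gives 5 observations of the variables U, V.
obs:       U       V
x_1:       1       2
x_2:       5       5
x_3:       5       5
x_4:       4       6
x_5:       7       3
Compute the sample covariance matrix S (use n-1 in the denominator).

Step 1 — column means:
  mean(U) = (1 + 5 + 5 + 4 + 7) / 5 = 22/5 = 4.4
  mean(V) = (2 + 5 + 5 + 6 + 3) / 5 = 21/5 = 4.2

Step 2 — sample covariance S[i,j] = (1/(n-1)) · Σ_k (x_{k,i} - mean_i) · (x_{k,j} - mean_j), with n-1 = 4.
  S[U,U] = ((-3.4)·(-3.4) + (0.6)·(0.6) + (0.6)·(0.6) + (-0.4)·(-0.4) + (2.6)·(2.6)) / 4 = 19.2/4 = 4.8
  S[U,V] = ((-3.4)·(-2.2) + (0.6)·(0.8) + (0.6)·(0.8) + (-0.4)·(1.8) + (2.6)·(-1.2)) / 4 = 4.6/4 = 1.15
  S[V,V] = ((-2.2)·(-2.2) + (0.8)·(0.8) + (0.8)·(0.8) + (1.8)·(1.8) + (-1.2)·(-1.2)) / 4 = 10.8/4 = 2.7

S is symmetric (S[j,i] = S[i,j]). Assembling:

S = [[4.8, 1.15],
 [1.15, 2.7]]


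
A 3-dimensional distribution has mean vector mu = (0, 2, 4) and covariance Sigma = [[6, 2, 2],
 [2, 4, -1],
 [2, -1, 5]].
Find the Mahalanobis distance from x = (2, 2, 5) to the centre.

Step 1 — centre the observation: (x - mu) = (2, 0, 1).

Step 2 — invert Sigma (cofactor / det for 3×3, or solve directly):
  Sigma^{-1} = [[0.2714, -0.1714, -0.1429],
 [-0.1714, 0.3714, 0.1429],
 [-0.1429, 0.1429, 0.2857]].

Step 3 — form the quadratic (x - mu)^T · Sigma^{-1} · (x - mu):
  Sigma^{-1} · (x - mu) = (0.4, -0.2, 0).
  (x - mu)^T · [Sigma^{-1} · (x - mu)] = (2)·(0.4) + (0)·(-0.2) + (1)·(0) = 0.8.

Step 4 — take square root: d = √(0.8) ≈ 0.8944.

d(x, mu) = √(0.8) ≈ 0.8944


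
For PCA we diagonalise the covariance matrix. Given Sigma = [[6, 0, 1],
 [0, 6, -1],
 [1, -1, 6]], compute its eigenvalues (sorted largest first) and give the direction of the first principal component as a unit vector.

Step 1 — characteristic polynomial p(λ) = det(λI - Sigma) = λ³ - tr·λ² + c_1·λ - det, where tr = trace, c_1 = sum of the principal 2×2 minors, det = det(Sigma):
  tr = 6 + 6 + 6 = 18,
  c_1 = (6·6 - (0)²) + (6·6 - (1)²) + (6·6 - (-1)²) = 36 + 35 + 35 = 106,
  det = 6·(6·6 - (-1)²) - (0)·((0)·6 - (-1)·(1)) + (1)·((0)·(-1) - 6·(1)) = 6·(35) - (0)·(1) + (1)·(-6) = 204.
  So p(λ) = λ³ - 18λ² + 106λ - 204.
Step 2 — look for an integer root (rational root theorem: any rational root is an integer divisor of 204). Testing λ = 6:
  p(6) = 216 - 648 + 636 - 204 = 0  ✓
  Dividing out (λ - 6): p(λ) = (λ - 6)(λ² - 12λ + 34).
Step 3 — remaining eigenvalues from the quadratic λ² - 12λ + 34 = 0:
  Δ = 12² - 4·34 = 144 - 136 = 8,  λ = (12 ± √8)/2 = (12 ± 2.8284)/2 ≈ 7.4142 or 4.5858.
  Sorted: λ_1 = 7.4142,  λ_2 = 6,  λ_3 = 4.5858  (check: sum = 18 = tr ✓).

Step 4 — unit eigenvector for λ_1 ≈ 7.4142: v spans the null space of (Sigma - λ_1 I), whose rows are
  r_1 = (-1.4142, 0, 1),  r_2 = (0, -1.4142, -1),  r_3 = (1, -1, -1.4142).
  v is orthogonal to every row, so take v ∝ r_1 × r_2 = ((0)·(-1) - (1)·(-1.4142), (1)·(0) - (-1.4142)·(-1), (-1.4142)·(-1.4142) - (0)·(0)) ≈ (1.4142, -1.4142, 2).
  Let u = (1.4142, -1.4142, 2).
  ||u|| = √((1.4142)² + (-1.4142)² + (2)²) = √(8) ≈ 2.8284,  v_1 = u/||u|| ≈ (0.5, -0.5, 0.7071) (||v_1|| = 1).

λ_1 = 7.4142,  λ_2 = 6,  λ_3 = 4.5858;  v_1 ≈ (0.5, -0.5, 0.7071)
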